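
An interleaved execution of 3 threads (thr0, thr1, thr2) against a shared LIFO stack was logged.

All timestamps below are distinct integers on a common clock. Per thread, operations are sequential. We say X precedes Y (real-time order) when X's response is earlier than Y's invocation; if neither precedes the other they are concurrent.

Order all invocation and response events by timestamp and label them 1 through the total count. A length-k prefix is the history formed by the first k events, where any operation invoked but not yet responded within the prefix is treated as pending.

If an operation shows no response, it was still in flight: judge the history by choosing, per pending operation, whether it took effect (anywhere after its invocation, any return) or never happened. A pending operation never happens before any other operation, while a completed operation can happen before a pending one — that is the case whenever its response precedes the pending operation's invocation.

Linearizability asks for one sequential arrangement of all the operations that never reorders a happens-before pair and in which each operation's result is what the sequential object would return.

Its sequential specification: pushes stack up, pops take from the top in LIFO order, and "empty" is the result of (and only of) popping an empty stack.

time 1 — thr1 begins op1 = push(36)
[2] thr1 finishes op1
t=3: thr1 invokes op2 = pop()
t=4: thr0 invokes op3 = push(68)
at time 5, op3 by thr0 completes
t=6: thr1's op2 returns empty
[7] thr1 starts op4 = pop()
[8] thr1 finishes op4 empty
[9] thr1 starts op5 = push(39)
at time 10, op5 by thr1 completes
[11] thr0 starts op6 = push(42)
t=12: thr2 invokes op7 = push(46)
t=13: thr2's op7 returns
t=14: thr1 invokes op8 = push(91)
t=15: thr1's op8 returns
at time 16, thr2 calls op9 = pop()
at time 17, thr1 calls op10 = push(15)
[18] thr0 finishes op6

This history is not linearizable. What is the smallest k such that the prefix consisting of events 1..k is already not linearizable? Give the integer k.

6

one valid order for events 1..5 is op1, op2, op3:
after step 1 (op1 push(36)): stack <36>
after step 2 (op2 pop() (pending, included)): stack <>
after step 3 (op3 push(68)): stack <68>
with event 6 included (op2 responding at time 6), all real-time-consistent orders fail
take op1, op2, op3: step 2 already fails, because op2 pop() → empty cannot occur there
take op1, op3, op2: step 3 already fails, because op2 pop() → empty cannot occur there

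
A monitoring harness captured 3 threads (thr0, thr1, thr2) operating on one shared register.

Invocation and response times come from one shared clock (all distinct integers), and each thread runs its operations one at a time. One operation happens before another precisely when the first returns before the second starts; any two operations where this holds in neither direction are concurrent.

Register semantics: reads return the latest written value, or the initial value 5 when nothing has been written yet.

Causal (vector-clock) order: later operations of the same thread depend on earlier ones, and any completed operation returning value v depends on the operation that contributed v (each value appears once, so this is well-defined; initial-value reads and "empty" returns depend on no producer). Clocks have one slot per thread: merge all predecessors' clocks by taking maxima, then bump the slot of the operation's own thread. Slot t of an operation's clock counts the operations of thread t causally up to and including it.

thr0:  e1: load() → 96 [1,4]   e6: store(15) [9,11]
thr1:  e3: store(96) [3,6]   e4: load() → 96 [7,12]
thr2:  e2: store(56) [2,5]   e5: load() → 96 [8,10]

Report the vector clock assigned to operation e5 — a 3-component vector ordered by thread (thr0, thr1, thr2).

root op e2, invoked 2: fresh clock plus thr2's own tick → (0, 0, 1)
root op e3, invoked 3: fresh clock plus thr1's own tick → (0, 1, 0)
e4 (invocation 7): componentwise max over VC(e3)=(0, 1, 0), +1 at thr1, giving (0, 2, 0)
e1 (invocation 1): componentwise max over VC(e3)=(0, 1, 0), +1 at thr0, giving (1, 1, 0)
e5 (invocation 8): componentwise max over VC(e2)=(0, 0, 1), VC(e3)=(0, 1, 0), +1 at thr2, giving (0, 1, 2)
e6 (invocation 9): componentwise max over VC(e1)=(1, 1, 0), +1 at thr0, giving (2, 1, 0)
target: VC(e5) = (0, 1, 2)

(0, 1, 2)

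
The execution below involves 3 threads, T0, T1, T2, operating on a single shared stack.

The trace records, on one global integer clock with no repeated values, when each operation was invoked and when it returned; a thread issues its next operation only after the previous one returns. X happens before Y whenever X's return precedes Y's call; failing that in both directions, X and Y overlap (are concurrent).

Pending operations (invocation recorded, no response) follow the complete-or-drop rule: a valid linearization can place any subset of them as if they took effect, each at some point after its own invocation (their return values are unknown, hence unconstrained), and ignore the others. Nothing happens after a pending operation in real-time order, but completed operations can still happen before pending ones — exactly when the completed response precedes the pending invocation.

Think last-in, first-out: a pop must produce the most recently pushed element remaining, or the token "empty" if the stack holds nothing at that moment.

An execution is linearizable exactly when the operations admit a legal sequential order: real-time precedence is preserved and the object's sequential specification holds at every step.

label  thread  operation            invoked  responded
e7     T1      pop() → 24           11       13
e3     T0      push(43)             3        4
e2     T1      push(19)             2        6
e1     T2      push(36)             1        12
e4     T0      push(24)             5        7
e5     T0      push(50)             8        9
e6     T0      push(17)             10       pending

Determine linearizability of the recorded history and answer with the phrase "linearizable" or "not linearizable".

already the first 13 events (up to e7's response at time 13) admit no linearization; the first 12 still do
the 6 completed operations admit 18 real-time orders; each fails the stack replay
including or dropping the 1 pending operation (e6) in any combination fails
e.g. e1, e2, e3, e4, e5, e7 (pending dropped): illegal at step 6, since e7 pop() → 24 cannot apply there
e.g. e1, e3, e2, e4, e5, e7 (pending dropped): illegal at step 6, since e7 pop() → 24 cannot apply there

not linearizable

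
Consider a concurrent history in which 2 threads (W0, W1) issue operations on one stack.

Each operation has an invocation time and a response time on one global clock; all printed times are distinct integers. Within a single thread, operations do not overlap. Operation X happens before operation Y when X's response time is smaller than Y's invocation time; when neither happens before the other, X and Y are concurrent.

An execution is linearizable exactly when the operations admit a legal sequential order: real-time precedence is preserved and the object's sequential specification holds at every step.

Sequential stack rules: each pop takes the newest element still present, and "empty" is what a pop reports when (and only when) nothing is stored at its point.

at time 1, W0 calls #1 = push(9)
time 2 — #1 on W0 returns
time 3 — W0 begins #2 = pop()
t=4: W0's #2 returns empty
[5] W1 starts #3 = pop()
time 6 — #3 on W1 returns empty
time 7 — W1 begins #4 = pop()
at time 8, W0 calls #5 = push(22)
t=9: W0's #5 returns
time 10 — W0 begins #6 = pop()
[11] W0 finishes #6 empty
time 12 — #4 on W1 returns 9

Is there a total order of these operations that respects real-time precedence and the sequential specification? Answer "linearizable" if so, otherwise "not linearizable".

not linearizable

prefix check: 1..3 passes, 1..4 fails once #2's time-4 response joins
the sole real-time-consistent order of 2 completed operations fails the stack replay
for example #1, #2 fails at step 2: #2 pop() → empty is not legal there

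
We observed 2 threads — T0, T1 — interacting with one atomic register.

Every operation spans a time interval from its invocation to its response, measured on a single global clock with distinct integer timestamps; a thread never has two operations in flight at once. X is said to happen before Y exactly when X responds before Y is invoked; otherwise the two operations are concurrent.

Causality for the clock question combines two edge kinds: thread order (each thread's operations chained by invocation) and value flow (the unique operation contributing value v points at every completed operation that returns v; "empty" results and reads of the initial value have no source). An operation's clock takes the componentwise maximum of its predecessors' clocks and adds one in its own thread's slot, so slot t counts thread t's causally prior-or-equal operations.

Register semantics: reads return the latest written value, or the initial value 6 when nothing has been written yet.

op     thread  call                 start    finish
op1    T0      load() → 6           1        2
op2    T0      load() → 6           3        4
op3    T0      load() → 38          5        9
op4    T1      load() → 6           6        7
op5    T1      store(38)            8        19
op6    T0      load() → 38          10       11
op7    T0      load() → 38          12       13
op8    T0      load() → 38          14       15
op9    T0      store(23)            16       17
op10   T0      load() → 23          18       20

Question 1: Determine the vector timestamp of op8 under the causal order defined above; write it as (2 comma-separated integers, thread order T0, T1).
(6, 2)

root op op4, invoked 6: fresh clock plus T1's own tick → (0, 1)
root op op1, invoked 1: fresh clock plus T0's own tick → (1, 0)
op5 (invocation 8): componentwise max over VC(op4)=(0, 1), +1 at T1, giving (0, 2)
op2 (invocation 3): componentwise max over VC(op1)=(1, 0), +1 at T0, giving (2, 0)
op3 (invocation 5): componentwise max over VC(op2)=(2, 0), VC(op5)=(0, 2), +1 at T0, giving (3, 2)
op6 (invocation 10): componentwise max over VC(op3)=(3, 2), VC(op5)=(0, 2), +1 at T0, giving (4, 2)
op7 (invocation 12): componentwise max over VC(op5)=(0, 2), VC(op6)=(4, 2), +1 at T0, giving (5, 2)
op8 (invocation 14): componentwise max over VC(op5)=(0, 2), VC(op7)=(5, 2), +1 at T0, giving (6, 2)
op9 (invocation 16): componentwise max over VC(op8)=(6, 2), +1 at T0, giving (7, 2)
op10 (invocation 18): componentwise max over VC(op9)=(7, 2), +1 at T0, giving (8, 2)
target: VC(op8) = (6, 2)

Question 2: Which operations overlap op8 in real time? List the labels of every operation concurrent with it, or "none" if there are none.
op5

concurrent with op8 ([14,15]): every op whose interval crosses 14..15
op1 [1,2]: before
op2 [3,4]: before
op3 [5,9]: before
op4 [6,7]: before
op5 [8,19]: concurrent
op6 [10,11]: before
op7 [12,13]: before
op9 [16,17]: after
op10 [18,20]: after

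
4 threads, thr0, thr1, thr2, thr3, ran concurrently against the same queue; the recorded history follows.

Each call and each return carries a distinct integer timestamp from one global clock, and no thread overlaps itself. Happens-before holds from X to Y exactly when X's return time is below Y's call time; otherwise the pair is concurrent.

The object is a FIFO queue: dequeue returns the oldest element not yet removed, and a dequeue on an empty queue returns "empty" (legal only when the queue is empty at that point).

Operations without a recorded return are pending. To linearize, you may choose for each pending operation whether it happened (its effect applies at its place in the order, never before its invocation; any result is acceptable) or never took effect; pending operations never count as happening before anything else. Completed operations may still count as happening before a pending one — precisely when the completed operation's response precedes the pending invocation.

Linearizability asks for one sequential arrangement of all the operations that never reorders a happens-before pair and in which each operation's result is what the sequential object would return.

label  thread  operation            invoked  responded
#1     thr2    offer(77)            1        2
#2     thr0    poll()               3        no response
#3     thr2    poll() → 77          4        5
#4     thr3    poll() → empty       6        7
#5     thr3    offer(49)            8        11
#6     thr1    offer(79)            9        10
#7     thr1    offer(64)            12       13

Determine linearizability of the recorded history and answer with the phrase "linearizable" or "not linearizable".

linearizable

one valid linearization: #1, #3, #2, #4, #5, #6, #7
step 1: #1 offer(77) — queue <77>
step 2: #3 poll() → 77 — queue <>
step 3: #2 poll() (pending, included) — queue <>
step 4: #4 poll() → empty — queue <>
step 5: #5 offer(49) — queue <49>
step 6: #6 offer(79) — queue <49,79>
step 7: #7 offer(64) — queue <49,79,64>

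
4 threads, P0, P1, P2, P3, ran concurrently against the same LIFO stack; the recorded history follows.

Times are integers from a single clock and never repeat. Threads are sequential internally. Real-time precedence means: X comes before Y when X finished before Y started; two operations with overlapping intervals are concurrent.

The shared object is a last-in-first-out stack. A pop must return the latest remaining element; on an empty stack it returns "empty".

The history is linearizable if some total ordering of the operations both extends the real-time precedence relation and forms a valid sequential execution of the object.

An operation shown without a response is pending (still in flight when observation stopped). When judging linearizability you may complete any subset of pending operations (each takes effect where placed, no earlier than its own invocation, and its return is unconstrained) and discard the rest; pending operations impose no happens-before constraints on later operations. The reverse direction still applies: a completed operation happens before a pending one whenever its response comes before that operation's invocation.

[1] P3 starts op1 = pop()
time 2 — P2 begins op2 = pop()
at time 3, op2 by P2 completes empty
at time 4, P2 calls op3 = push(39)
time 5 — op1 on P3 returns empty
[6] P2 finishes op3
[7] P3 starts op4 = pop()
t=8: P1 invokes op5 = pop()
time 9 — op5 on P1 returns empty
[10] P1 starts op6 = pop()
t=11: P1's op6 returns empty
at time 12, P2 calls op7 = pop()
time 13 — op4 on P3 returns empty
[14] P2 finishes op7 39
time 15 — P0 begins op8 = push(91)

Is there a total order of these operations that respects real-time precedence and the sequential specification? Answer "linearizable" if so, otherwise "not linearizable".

not linearizable

through event 12 a valid linearization exists; event 13 (op4 responding at time 13) ends that
9 orders of the 6 completed LIFO stack ops respect real time; none is legal
include/drop combinations of the 1 pending operation (op7) were all tried; none helps
e.g. op1, op2, op3, op4, op5, op6 (pending dropped): illegal at step 4, since op4 pop() → empty cannot apply there
e.g. op1, op2, op3, op5, op4, op6 (pending dropped): illegal at step 4, since op5 pop() → empty cannot apply there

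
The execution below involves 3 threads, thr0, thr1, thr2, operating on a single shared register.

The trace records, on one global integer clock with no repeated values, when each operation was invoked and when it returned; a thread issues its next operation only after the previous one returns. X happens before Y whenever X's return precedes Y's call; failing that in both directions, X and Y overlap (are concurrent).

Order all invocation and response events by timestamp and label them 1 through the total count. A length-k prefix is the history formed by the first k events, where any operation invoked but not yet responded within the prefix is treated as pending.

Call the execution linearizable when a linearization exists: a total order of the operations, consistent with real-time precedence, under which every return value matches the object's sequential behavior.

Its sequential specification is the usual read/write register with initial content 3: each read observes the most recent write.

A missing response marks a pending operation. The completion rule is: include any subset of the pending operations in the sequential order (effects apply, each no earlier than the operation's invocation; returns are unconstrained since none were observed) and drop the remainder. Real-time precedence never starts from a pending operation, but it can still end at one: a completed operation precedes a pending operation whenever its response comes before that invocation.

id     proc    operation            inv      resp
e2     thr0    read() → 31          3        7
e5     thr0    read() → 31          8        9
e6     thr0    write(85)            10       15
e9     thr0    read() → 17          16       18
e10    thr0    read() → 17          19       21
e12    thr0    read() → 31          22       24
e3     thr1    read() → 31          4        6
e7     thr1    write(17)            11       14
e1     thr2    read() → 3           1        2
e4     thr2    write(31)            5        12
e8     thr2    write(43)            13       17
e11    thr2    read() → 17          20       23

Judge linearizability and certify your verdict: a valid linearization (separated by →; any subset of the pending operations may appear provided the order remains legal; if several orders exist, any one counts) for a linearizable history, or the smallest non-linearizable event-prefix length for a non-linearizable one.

not linearizable — minimal violating prefix: 24 events

through event 23 a valid linearization exists; event 24 (e12 responding at time 24) ends that
no legal order exists: 252 real-time-consistent candidates over 12 completed register operations, all rejected
e.g. e1, e2, e3, e4, e5, e6, e7, e8, e9, e10, e11, e12: illegal at step 2, since e2 read() → 31 cannot apply there
e.g. e1, e2, e3, e4, e5, e6, e7, e8, e9, e10, e12, e11: illegal at step 2, since e2 read() → 31 cannot apply there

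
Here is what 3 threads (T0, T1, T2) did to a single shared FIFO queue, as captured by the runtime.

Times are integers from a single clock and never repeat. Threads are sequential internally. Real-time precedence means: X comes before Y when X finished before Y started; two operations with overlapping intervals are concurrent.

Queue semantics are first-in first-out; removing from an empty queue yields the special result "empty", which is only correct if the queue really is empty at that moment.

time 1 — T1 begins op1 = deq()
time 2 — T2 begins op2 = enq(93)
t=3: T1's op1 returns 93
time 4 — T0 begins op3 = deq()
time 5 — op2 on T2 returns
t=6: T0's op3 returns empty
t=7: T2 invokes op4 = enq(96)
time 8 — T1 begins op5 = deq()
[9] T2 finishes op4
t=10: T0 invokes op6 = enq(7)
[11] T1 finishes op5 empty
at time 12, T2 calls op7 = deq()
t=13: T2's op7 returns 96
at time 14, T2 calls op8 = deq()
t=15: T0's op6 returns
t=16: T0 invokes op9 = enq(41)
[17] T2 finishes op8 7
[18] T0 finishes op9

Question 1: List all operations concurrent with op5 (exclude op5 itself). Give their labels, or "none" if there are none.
Answer: op4, op6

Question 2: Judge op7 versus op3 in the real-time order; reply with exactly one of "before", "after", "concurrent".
Answer: after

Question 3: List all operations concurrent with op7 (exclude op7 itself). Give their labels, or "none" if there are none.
Answer: op6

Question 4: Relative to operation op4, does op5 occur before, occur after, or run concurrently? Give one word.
Answer: concurrent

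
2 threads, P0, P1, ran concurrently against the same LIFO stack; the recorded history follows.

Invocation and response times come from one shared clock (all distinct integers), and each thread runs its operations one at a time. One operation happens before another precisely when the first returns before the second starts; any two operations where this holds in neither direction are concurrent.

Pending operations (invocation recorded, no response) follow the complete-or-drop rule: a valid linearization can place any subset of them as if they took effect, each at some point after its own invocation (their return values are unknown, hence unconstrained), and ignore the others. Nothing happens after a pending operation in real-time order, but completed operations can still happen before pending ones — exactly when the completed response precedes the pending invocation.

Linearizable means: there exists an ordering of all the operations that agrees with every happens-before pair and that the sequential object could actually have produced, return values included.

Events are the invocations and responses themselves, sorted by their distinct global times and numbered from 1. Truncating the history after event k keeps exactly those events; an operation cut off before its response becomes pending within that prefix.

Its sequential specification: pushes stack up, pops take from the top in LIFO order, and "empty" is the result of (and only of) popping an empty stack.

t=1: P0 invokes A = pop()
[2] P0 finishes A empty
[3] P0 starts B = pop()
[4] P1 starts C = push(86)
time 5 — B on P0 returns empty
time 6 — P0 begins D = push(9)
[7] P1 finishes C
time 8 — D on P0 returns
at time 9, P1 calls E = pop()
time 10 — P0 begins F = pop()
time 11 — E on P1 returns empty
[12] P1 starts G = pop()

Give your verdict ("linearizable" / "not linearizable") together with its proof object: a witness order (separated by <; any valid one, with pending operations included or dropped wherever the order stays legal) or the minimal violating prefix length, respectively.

prefix check: 1..10 passes, 1..11 fails once E's time-11 response joins
5 completed operations, 3 real-time-consistent orders — every LIFO stack replay fails
include/drop combinations of the 1 pending operation (F) were all tried; none helps
for example A, B, C, D, E (pending dropped) fails at step 5: E pop() → empty is not legal there
for example A, B, D, C, E (pending dropped) fails at step 5: E pop() → empty is not legal there

not linearizable — minimal violating prefix: 11 events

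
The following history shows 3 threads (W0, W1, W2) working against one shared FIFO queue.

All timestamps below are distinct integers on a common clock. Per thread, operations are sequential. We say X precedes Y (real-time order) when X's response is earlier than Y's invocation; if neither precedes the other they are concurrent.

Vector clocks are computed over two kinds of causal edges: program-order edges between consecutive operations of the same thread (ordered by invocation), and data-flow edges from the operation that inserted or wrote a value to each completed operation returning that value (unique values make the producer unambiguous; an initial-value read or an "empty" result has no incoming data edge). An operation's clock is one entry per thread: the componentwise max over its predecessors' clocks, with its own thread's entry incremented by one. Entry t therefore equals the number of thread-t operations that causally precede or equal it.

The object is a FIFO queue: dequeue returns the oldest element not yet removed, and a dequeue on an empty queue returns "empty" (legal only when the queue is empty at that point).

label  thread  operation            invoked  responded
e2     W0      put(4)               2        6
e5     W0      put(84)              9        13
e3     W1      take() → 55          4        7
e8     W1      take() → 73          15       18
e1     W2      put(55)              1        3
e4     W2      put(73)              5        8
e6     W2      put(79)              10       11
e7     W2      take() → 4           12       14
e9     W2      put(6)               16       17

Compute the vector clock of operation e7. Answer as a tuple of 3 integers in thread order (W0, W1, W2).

(1, 0, 4)

VC(e1, invoked at 1): no causal predecessors; +1 on W2 → (0, 0, 1)
VC(e2, invoked at 2): no causal predecessors; +1 on W0 → (1, 0, 0)
from VC(e1)=(0, 0, 1), e4 (invoked 5) maxes components and bumps W2 → (0, 0, 2)
from VC(e1)=(0, 0, 1), e3 (invoked 4) maxes components and bumps W1 → (0, 1, 1)
from VC(e2)=(1, 0, 0), e5 (invoked 9) maxes components and bumps W0 → (2, 0, 0)
from VC(e4)=(0, 0, 2), e6 (invoked 10) maxes components and bumps W2 → (0, 0, 3)
from VC(e3)=(0, 1, 1), VC(e4)=(0, 0, 2), e8 (invoked 15) maxes components and bumps W1 → (0, 2, 2)
from VC(e2)=(1, 0, 0), VC(e6)=(0, 0, 3), e7 (invoked 12) maxes components and bumps W2 → (1, 0, 4)
from VC(e7)=(1, 0, 4), e9 (invoked 16) maxes components and bumps W2 → (1, 0, 5)
target: VC(e7) = (1, 0, 4)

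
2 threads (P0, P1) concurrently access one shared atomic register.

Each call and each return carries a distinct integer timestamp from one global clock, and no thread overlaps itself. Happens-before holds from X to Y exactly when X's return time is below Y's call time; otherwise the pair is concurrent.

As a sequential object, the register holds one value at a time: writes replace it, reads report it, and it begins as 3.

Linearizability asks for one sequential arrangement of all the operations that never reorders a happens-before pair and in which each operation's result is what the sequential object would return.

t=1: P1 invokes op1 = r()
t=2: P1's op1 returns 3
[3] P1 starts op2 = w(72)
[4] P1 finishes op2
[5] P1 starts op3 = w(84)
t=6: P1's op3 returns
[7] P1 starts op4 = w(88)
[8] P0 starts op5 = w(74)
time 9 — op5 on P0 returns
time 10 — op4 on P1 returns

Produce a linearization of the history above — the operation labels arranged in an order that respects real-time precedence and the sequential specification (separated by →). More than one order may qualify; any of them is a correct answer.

op1 → op2 → op3 → op4 → op5

after step 1 (op1 r() → 3): value 3
after step 2 (op2 w(72)): value 72
after step 3 (op3 w(84)): value 84
after step 4 (op4 w(88)): value 88
after step 5 (op5 w(74)): value 74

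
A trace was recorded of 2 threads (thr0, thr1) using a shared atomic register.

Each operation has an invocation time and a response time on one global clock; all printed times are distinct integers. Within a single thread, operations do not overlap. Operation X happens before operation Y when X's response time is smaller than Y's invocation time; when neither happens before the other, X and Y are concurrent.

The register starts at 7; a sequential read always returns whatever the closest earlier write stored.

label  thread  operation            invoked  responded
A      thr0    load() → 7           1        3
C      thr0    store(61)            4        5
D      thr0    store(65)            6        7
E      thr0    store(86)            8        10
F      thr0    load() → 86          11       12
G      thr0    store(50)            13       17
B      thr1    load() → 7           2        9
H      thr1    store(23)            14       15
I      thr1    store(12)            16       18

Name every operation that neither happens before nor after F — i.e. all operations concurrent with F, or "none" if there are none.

F spans [11,12]; an op avoiding the whole window 11..12 is ordered, any other is concurrent
A [1,3]: before
B [2,9]: before
C [4,5]: before
D [6,7]: before
E [8,10]: before
G [13,17]: after
H [14,15]: after
I [16,18]: after

none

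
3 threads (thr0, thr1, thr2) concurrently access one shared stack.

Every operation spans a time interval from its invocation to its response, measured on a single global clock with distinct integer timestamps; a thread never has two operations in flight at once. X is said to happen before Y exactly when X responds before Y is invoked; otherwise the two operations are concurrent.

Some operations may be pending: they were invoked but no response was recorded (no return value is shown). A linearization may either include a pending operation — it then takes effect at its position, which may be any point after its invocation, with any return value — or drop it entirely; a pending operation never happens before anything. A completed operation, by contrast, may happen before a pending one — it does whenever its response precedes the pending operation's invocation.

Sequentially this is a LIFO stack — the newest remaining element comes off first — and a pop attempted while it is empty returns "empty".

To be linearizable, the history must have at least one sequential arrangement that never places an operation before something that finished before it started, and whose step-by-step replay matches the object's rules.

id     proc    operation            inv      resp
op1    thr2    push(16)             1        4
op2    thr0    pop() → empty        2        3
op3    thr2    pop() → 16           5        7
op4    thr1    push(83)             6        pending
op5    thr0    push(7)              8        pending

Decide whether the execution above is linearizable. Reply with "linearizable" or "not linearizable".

linearizable

a witness: op2, op1, op3
step 1: op2 pop() → empty — stack <>
step 2: op1 push(16) — stack <16>
step 3: op3 pop() → 16 — stack <>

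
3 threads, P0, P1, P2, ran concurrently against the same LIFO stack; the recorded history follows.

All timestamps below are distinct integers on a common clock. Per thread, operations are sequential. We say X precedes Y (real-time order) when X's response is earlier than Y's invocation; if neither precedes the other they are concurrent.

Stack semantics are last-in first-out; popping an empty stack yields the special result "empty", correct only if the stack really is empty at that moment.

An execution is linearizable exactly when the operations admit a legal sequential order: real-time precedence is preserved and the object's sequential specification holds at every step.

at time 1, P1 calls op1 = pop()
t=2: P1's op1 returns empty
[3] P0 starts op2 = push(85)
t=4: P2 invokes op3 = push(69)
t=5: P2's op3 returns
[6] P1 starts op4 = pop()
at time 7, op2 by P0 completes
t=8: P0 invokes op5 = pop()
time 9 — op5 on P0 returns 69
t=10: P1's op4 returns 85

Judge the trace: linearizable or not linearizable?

witness order: op1, op2, op3, op5, op4
1. op1 pop() → empty, leaving stack <>
2. op2 push(85), leaving stack <85>
3. op3 push(69), leaving stack <85,69>
4. op5 pop() → 69, leaving stack <85>
5. op4 pop() → 85, leaving stack <>

linearizable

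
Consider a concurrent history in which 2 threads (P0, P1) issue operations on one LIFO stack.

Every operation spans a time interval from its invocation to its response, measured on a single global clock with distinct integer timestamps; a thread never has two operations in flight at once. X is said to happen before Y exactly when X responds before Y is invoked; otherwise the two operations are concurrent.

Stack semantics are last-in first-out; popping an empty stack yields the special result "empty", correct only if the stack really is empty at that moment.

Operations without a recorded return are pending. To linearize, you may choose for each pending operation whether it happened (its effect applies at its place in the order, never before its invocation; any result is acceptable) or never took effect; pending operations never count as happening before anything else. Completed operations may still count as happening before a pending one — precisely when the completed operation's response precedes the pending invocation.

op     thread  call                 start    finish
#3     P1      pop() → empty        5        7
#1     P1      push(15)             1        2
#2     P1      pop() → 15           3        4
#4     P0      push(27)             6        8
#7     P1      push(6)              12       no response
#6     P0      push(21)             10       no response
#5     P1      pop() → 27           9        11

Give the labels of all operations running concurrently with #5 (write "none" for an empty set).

#6

#5 spans [9,11]: anything still running between times 9 and 11 counts as concurrent
#1 [1,2]: before
#2 [3,4]: before
#3 [5,7]: before
#4 [6,8]: before
#6 [10,…): concurrent
#7 [12,…): after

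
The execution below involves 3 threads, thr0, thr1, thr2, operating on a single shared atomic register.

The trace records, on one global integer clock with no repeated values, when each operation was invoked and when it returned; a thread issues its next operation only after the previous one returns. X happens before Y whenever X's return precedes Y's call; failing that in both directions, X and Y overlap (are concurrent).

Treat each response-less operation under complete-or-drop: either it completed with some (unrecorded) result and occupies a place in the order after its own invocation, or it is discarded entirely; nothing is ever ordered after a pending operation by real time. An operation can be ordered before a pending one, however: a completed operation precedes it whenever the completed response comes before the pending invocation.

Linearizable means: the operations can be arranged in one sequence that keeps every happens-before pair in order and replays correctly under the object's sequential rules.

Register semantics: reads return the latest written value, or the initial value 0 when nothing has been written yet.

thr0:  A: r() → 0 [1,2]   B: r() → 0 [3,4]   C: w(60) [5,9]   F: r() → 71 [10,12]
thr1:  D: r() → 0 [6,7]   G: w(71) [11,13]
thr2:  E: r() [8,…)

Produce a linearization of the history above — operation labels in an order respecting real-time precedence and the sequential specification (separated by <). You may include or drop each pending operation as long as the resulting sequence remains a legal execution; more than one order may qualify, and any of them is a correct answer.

step 1: A r() → 0 — value 0
step 2: B r() → 0 — value 0
step 3: D r() → 0 — value 0
step 4: C w(60) — value 60
step 5: E r() (pending, included) — value 60
step 6: G w(71) — value 71
step 7: F r() → 71 — value 71

A < B < D < C < E < G < F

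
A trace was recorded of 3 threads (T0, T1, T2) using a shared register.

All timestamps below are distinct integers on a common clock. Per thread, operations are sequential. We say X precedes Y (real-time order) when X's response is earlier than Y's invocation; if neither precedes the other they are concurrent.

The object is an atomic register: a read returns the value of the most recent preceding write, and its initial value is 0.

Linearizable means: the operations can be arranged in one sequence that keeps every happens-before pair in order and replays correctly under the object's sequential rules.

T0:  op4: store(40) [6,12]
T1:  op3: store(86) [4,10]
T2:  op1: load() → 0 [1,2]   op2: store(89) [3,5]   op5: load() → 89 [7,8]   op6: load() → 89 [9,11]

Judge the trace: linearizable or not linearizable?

linearizable

witness order: op1, op2, op5, op6, op3, op4
after step 1 (op1 load() → 0): value 0
after step 2 (op2 store(89)): value 89
after step 3 (op5 load() → 89): value 89
after step 4 (op6 load() → 89): value 89
after step 5 (op3 store(86)): value 86
after step 6 (op4 store(40)): value 40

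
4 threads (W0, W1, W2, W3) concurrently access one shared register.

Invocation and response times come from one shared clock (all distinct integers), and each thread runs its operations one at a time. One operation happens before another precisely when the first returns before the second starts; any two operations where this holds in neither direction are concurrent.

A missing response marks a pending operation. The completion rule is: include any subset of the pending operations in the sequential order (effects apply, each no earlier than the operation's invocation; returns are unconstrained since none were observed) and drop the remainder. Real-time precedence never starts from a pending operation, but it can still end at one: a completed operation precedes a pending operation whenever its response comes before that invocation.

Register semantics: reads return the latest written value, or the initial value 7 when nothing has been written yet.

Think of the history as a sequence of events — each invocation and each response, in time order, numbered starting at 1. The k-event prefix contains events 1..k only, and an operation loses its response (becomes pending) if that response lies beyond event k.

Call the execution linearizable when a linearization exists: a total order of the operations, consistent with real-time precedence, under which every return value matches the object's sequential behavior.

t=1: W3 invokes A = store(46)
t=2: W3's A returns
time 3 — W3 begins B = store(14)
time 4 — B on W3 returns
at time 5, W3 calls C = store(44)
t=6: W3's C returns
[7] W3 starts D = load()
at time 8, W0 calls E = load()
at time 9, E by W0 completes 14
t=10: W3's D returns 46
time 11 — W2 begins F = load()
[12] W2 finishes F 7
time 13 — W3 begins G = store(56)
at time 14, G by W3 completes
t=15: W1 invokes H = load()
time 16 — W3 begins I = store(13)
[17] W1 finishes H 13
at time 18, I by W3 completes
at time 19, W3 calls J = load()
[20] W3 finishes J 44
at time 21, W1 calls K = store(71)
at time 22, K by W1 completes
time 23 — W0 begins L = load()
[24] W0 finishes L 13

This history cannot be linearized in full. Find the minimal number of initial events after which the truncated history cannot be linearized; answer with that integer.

events 1..8 are linearizable, e.g. via A, B, C:
1. A store(46), leaving value 46
2. B store(14), leaving value 14
3. C store(44), leaving value 44
with event 9 included (E responding at time 9), all real-time-consistent orders fail
include/drop combinations of the 1 pending operation (D) were all tried; none helps
sample order A, B, C, E (pending dropped) stalls at step 4 — E load() → 14 has no legal effect

9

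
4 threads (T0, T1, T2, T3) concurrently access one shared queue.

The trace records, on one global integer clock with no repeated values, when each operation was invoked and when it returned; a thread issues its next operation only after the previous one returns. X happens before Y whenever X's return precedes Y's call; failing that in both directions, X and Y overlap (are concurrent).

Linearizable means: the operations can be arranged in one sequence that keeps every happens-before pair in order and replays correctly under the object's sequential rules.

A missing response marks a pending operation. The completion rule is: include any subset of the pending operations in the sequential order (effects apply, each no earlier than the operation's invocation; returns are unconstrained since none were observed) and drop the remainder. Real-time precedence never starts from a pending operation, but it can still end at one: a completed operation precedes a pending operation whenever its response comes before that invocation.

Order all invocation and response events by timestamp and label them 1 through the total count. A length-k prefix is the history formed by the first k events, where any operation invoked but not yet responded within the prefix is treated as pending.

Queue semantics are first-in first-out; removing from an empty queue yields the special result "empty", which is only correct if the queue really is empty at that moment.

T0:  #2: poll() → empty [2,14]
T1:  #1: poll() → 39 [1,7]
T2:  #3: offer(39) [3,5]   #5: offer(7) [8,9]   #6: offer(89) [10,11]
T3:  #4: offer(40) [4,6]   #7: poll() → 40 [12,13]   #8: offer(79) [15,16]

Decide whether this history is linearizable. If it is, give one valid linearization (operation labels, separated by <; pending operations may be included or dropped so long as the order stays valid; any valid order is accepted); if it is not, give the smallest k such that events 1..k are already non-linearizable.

linearizable — witness: #2 < #3 < #1 < #4 < #5 < #6 < #7 < #8

after step 1 (#2 poll() → empty): queue <>
after step 2 (#3 offer(39)): queue <39>
after step 3 (#1 poll() → 39): queue <>
after step 4 (#4 offer(40)): queue <40>
after step 5 (#5 offer(7)): queue <40,7>
after step 6 (#6 offer(89)): queue <40,7,89>
after step 7 (#7 poll() → 40): queue <7,89>
after step 8 (#8 offer(79)): queue <7,89,79>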